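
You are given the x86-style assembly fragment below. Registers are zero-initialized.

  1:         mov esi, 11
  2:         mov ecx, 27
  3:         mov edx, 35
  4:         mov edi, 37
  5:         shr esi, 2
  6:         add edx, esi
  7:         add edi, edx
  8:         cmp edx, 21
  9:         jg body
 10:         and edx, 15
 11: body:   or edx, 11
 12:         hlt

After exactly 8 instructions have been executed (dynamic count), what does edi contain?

74

after mov esi, 11: esi=11
after mov ecx, 27: ecx=27
after mov edx, 35: edx=35
after mov edi, 37: edi=37
after shr esi, 2: esi=11>>2=2
after add edx, esi: edx=35+2=37
after add edi, edx: edi=37+37=74
cmp edx, 21  (cmp 37,21)
After step 8: edi = 74.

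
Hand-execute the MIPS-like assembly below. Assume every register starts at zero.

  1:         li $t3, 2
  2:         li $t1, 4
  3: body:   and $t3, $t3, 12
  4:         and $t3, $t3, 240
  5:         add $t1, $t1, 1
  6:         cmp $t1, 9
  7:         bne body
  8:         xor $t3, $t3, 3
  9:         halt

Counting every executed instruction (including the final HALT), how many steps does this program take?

29

after li $t3, 2: $t3=2
after li $t1, 4: $t1=4
after and $t3, $t3, 12: $t3=2&12=0
after and $t3, $t3, 240: $t3=0&240=0
after add $t1, $t1, 1: $t1=4+1=5
cmp $t1, 9  (cmp 5,9)
bne body: taken
after and $t3, $t3, 12: $t3=0&12=0
after and $t3, $t3, 240: $t3=0&240=0
after add $t1, $t1, 1: $t1=5+1=6
cmp $t1, 9  (cmp 6,9)
bne body: taken
after and $t3, $t3, 12: $t3=0&12=0
after and $t3, $t3, 240: $t3=0&240=0
after add $t1, $t1, 1: $t1=6+1=7
cmp $t1, 9  (cmp 7,9)
bne body: taken
after and $t3, $t3, 12: $t3=0&12=0
after and $t3, $t3, 240: $t3=0&240=0
after add $t1, $t1, 1: $t1=7+1=8
cmp $t1, 9  (cmp 8,9)
bne body: taken
after and $t3, $t3, 12: $t3=0&12=0
after and $t3, $t3, 240: $t3=0&240=0
after add $t1, $t1, 1: $t1=8+1=9
cmp $t1, 9  (cmp 9,9)
bne body: not taken
after xor $t3, $t3, 3: $t3=0^3=3
halt.
Total executed instructions: 29.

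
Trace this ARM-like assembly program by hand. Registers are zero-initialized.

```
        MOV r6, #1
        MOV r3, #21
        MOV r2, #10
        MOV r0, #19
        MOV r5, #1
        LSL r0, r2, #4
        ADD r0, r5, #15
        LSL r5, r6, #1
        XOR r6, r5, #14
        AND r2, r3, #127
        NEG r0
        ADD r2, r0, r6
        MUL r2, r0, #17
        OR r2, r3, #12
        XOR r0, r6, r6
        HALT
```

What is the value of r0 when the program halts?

0

after MOV r6, #1: r6=1
after MOV r3, #21: r3=21
after MOV r2, #10: r2=10
after MOV r0, #19: r0=19
after MOV r5, #1: r5=1
after LSL r0, r2, #4: r0=10<<4=160
after ADD r0, r5, #15: r0=1+15=16
after LSL r5, r6, #1: r5=1<<1=2
after XOR r6, r5, #14: r6=2^14=12
after AND r2, r3, #127: r2=21&127=21
after NEG r0: r0=-(16)=-16
after ADD r2, r0, r6: r2=(-16)+12=-4
after MUL r2, r0, #17: r2=(-16)*17=-272
after OR r2, r3, #12: r2=21|12=29
after XOR r0, r6, r6: r0=12^12=0
halt.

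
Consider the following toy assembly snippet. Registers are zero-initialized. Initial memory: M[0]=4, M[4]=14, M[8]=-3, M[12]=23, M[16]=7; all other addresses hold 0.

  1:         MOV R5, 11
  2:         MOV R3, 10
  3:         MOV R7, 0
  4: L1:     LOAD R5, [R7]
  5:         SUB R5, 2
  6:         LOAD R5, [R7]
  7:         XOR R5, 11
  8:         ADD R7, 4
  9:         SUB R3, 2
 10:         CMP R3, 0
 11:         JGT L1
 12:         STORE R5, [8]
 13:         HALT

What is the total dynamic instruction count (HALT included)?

45

R5=11
R3=10
R7=0
R5=M[0]=4
R5=4-2=2
R5=M[0]=4
R5=4^11=15
R7=0+4=4
R3=10-2=8
CMP R3, 0  (cmp 8,0)
JGT L1: taken
R5=M[4]=14
R5=14-2=12
R5=M[4]=14
R5=14^11=5
R7=4+4=8
R3=8-2=6
CMP R3, 0  (cmp 6,0)
JGT L1: taken
R5=M[8]=-3
R5=(-3)-2=-5
R5=M[8]=-3
R5=(-3)^11=-10
R7=8+4=12
R3=6-2=4
CMP R3, 0  (cmp 4,0)
JGT L1: taken
R5=M[12]=23
R5=23-2=21
R5=M[12]=23
R5=23^11=28
R7=12+4=16
R3=4-2=2
CMP R3, 0  (cmp 2,0)
JGT L1: taken
R5=M[16]=7
R5=7-2=5
R5=M[16]=7
R5=7^11=12
R7=16+4=20
R3=2-2=0
CMP R3, 0  (cmp 0,0)
JGT L1: not taken
STORE R5, [8] → M[8]=12
halt.
Total executed instructions: 45.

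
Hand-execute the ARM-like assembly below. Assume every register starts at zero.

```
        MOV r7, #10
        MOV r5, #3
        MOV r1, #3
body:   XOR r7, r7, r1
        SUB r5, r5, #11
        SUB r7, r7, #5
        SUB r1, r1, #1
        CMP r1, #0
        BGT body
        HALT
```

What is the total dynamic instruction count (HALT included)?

MOV r7, #10 → r7=10
MOV r5, #3 → r5=3
MOV r1, #3 → r1=3
XOR r7, r7, r1 → r7=10^3=9
SUB r5, r5, #11 → r5=3-11=-8
SUB r7, r7, #5 → r7=9-5=4
SUB r1, r1, #1 → r1=3-1=2
CMP r1, #0  (cmp 2,0)
BGT body: taken
XOR r7, r7, r1 → r7=4^2=6
SUB r5, r5, #11 → r5=(-8)-11=-19
SUB r7, r7, #5 → r7=6-5=1
SUB r1, r1, #1 → r1=2-1=1
CMP r1, #0  (cmp 1,0)
BGT body: taken
XOR r7, r7, r1 → r7=1^1=0
SUB r5, r5, #11 → r5=(-19)-11=-30
SUB r7, r7, #5 → r7=0-5=-5
SUB r1, r1, #1 → r1=1-1=0
CMP r1, #0  (cmp 0,0)
BGT body: not taken
halt.
Total executed instructions: 22.

22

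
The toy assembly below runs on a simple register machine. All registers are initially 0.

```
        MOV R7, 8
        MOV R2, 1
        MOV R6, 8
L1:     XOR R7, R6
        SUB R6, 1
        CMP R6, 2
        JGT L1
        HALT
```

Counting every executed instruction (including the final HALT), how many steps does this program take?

28

after MOV R7, 8: R7=8
after MOV R2, 1: R2=1
after MOV R6, 8: R6=8
after XOR R7, R6: R7=8^8=0
after SUB R6, 1: R6=8-1=7
CMP R6, 2  (cmp 7,2)
JGT L1: taken
after XOR R7, R6: R7=0^7=7
after SUB R6, 1: R6=7-1=6
CMP R6, 2  (cmp 6,2)
JGT L1: taken
after XOR R7, R6: R7=7^6=1
after SUB R6, 1: R6=6-1=5
CMP R6, 2  (cmp 5,2)
JGT L1: taken
after XOR R7, R6: R7=1^5=4
after SUB R6, 1: R6=5-1=4
CMP R6, 2  (cmp 4,2)
JGT L1: taken
after XOR R7, R6: R7=4^4=0
after SUB R6, 1: R6=4-1=3
CMP R6, 2  (cmp 3,2)
JGT L1: taken
after XOR R7, R6: R7=0^3=3
after SUB R6, 1: R6=3-1=2
CMP R6, 2  (cmp 2,2)
JGT L1: not taken
halt.
Total executed instructions: 28.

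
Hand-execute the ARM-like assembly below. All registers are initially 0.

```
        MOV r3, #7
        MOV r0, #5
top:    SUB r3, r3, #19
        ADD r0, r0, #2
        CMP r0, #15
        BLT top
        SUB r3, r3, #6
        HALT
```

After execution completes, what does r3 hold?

-94

r3=7
r0=5
r3=7-19=-12
r0=5+2=7
CMP r0, #15  (cmp 7,15)
BLT top: taken
r3=(-12)-19=-31
r0=7+2=9
CMP r0, #15  (cmp 9,15)
BLT top: taken
r3=(-31)-19=-50
r0=9+2=11
CMP r0, #15  (cmp 11,15)
BLT top: taken
r3=(-50)-19=-69
r0=11+2=13
CMP r0, #15  (cmp 13,15)
BLT top: taken
r3=(-69)-19=-88
r0=13+2=15
CMP r0, #15  (cmp 15,15)
BLT top: not taken
r3=(-88)-6=-94
halt.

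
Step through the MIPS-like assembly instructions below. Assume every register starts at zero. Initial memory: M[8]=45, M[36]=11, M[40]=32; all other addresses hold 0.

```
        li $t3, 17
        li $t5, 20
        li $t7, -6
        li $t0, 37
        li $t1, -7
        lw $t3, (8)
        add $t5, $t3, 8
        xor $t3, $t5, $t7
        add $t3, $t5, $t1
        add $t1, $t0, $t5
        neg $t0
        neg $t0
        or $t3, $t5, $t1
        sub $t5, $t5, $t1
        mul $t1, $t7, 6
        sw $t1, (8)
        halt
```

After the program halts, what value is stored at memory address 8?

after li $t3, 17: $t3=17
after li $t5, 20: $t5=20
after li $t7, -6: $t7=-6
after li $t0, 37: $t0=37
after li $t1, -7: $t1=-7
after lw $t3, (8): $t3=M[8]=45
after add $t5, $t3, 8: $t5=45+8=53
after xor $t3, $t5, $t7: $t3=53^(-6)=-49
after add $t3, $t5, $t1: $t3=53+(-7)=46
after add $t1, $t0, $t5: $t1=37+53=90
after neg $t0: $t0=-(37)=-37
after neg $t0: $t0=-(-37)=37
after or $t3, $t5, $t1: $t3=53|90=127
after sub $t5, $t5, $t1: $t5=53-90=-37
after mul $t1, $t7, 6: $t1=(-6)*6=-36
sw $t1, (8) → M[8]=-36
halt.

-36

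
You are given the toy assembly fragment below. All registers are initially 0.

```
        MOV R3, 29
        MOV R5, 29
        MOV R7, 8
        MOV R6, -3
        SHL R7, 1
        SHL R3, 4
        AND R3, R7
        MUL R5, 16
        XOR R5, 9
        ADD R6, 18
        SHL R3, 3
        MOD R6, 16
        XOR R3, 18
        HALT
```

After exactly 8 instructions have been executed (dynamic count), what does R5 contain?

after MOV R3, 29: R3=29
after MOV R5, 29: R5=29
after MOV R7, 8: R7=8
after MOV R6, -3: R6=-3
after SHL R7, 1: R7=8<<1=16
after SHL R3, 4: R3=29<<4=464
after AND R3, R7: R3=464&16=16
after MUL R5, 16: R5=29*16=464
After step 8: R5 = 464.

464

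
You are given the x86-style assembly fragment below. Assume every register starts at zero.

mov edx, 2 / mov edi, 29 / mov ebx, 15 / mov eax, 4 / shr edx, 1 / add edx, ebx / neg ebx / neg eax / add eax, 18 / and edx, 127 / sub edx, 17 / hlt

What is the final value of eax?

14

edx=2
edi=29
ebx=15
eax=4
edx=2>>1=1
edx=1+15=16
ebx=-(15)=-15
eax=-(4)=-4
eax=(-4)+18=14
edx=16&127=16
edx=16-17=-1
halt.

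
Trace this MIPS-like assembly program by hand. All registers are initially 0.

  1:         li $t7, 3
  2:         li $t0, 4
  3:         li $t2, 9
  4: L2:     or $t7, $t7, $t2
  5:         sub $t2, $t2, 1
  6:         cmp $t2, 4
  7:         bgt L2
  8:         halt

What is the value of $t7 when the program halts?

li $t7, 3 → $t7=3
li $t0, 4 → $t0=4
li $t2, 9 → $t2=9
or $t7, $t7, $t2 → $t7=3|9=11
sub $t2, $t2, 1 → $t2=9-1=8
cmp $t2, 4  (cmp 8,4)
bgt L2: taken
or $t7, $t7, $t2 → $t7=11|8=11
sub $t2, $t2, 1 → $t2=8-1=7
cmp $t2, 4  (cmp 7,4)
bgt L2: taken
or $t7, $t7, $t2 → $t7=11|7=15
sub $t2, $t2, 1 → $t2=7-1=6
cmp $t2, 4  (cmp 6,4)
bgt L2: taken
or $t7, $t7, $t2 → $t7=15|6=15
sub $t2, $t2, 1 → $t2=6-1=5
cmp $t2, 4  (cmp 5,4)
bgt L2: taken
or $t7, $t7, $t2 → $t7=15|5=15
sub $t2, $t2, 1 → $t2=5-1=4
cmp $t2, 4  (cmp 4,4)
bgt L2: not taken
halt.

15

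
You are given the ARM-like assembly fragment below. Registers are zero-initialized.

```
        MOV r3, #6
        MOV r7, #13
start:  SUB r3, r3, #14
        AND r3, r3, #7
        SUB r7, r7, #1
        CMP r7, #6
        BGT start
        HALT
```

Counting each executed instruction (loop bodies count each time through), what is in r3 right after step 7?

0

after MOV r3, #6: r3=6
after MOV r7, #13: r7=13
after SUB r3, r3, #14: r3=6-14=-8
after AND r3, r3, #7: r3=(-8)&7=0
after SUB r7, r7, #1: r7=13-1=12
CMP r7, #6  (cmp 12,6)
BGT start: taken
After step 7: r3 = 0.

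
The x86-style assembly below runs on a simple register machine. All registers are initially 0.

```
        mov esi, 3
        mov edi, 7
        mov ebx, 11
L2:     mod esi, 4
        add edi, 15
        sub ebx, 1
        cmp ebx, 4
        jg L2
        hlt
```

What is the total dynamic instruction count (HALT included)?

39

esi=3
edi=7
ebx=11
esi=3%4=3
edi=7+15=22
ebx=11-1=10
cmp ebx, 4  (cmp 10,4)
jg L2: taken
esi=3%4=3
edi=22+15=37
ebx=10-1=9
cmp ebx, 4  (cmp 9,4)
jg L2: taken
esi=3%4=3
edi=37+15=52
ebx=9-1=8
cmp ebx, 4  (cmp 8,4)
jg L2: taken
esi=3%4=3
edi=52+15=67
ebx=8-1=7
cmp ebx, 4  (cmp 7,4)
jg L2: taken
esi=3%4=3
edi=67+15=82
ebx=7-1=6
cmp ebx, 4  (cmp 6,4)
jg L2: taken
esi=3%4=3
edi=82+15=97
ebx=6-1=5
cmp ebx, 4  (cmp 5,4)
jg L2: taken
esi=3%4=3
edi=97+15=112
ebx=5-1=4
cmp ebx, 4  (cmp 4,4)
jg L2: not taken
halt.
Total executed instructions: 39.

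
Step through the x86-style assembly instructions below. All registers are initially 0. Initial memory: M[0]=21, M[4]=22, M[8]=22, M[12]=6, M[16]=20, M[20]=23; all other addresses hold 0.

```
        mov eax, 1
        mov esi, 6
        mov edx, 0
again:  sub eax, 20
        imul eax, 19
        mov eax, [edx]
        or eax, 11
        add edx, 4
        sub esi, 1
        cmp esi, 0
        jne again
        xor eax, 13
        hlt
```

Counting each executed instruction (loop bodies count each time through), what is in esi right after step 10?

eax=1
esi=6
edx=0
eax=1-20=-19
eax=(-19)*19=-361
eax=M[0]=21
eax=21|11=31
edx=0+4=4
esi=6-1=5
cmp esi, 0  (cmp 5,0)
After step 10: esi = 5.

5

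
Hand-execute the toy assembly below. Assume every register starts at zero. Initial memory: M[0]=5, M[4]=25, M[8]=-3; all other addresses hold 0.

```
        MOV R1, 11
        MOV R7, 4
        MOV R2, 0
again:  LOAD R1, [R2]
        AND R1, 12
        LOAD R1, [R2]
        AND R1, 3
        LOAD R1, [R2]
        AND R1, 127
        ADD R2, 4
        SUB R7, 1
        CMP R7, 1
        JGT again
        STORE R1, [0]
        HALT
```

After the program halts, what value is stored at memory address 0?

MOV R1, 11 → R1=11
MOV R7, 4 → R7=4
MOV R2, 0 → R2=0
LOAD R1, [R2] → R1=M[0]=5
AND R1, 12 → R1=5&12=4
LOAD R1, [R2] → R1=M[0]=5
AND R1, 3 → R1=5&3=1
LOAD R1, [R2] → R1=M[0]=5
AND R1, 127 → R1=5&127=5
ADD R2, 4 → R2=0+4=4
SUB R7, 1 → R7=4-1=3
CMP R7, 1  (cmp 3,1)
JGT again: taken
LOAD R1, [R2] → R1=M[4]=25
AND R1, 12 → R1=25&12=8
LOAD R1, [R2] → R1=M[4]=25
AND R1, 3 → R1=25&3=1
LOAD R1, [R2] → R1=M[4]=25
AND R1, 127 → R1=25&127=25
ADD R2, 4 → R2=4+4=8
SUB R7, 1 → R7=3-1=2
CMP R7, 1  (cmp 2,1)
JGT again: taken
LOAD R1, [R2] → R1=M[8]=-3
AND R1, 12 → R1=(-3)&12=12
LOAD R1, [R2] → R1=M[8]=-3
AND R1, 3 → R1=(-3)&3=1
LOAD R1, [R2] → R1=M[8]=-3
AND R1, 127 → R1=(-3)&127=125
ADD R2, 4 → R2=8+4=12
SUB R7, 1 → R7=2-1=1
CMP R7, 1  (cmp 1,1)
JGT again: not taken
STORE R1, [0] → M[0]=125
halt.

125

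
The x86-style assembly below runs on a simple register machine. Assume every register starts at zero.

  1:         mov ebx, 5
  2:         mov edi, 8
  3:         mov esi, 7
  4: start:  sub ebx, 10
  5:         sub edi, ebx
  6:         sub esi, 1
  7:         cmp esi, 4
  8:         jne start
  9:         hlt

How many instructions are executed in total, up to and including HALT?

19

ebx=5
edi=8
esi=7
ebx=5-10=-5
edi=8-(-5)=13
esi=7-1=6
cmp esi, 4  (cmp 6,4)
jne start: taken
ebx=(-5)-10=-15
edi=13-(-15)=28
esi=6-1=5
cmp esi, 4  (cmp 5,4)
jne start: taken
ebx=(-15)-10=-25
edi=28-(-25)=53
esi=5-1=4
cmp esi, 4  (cmp 4,4)
jne start: not taken
halt.
Total executed instructions: 19.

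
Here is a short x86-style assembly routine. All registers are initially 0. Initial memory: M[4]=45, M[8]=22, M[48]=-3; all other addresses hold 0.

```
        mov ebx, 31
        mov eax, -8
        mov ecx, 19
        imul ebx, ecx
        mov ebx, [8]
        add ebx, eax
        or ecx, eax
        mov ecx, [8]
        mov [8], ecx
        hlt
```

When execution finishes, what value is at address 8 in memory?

mov ebx, 31 → ebx=31
mov eax, -8 → eax=-8
mov ecx, 19 → ecx=19
imul ebx, ecx → ebx=31*19=589
mov ebx, [8] → ebx=M[8]=22
add ebx, eax → ebx=22+(-8)=14
or ecx, eax → ecx=19|(-8)=-5
mov ecx, [8] → ecx=M[8]=22
mov [8], ecx → M[8]=22
halt.

22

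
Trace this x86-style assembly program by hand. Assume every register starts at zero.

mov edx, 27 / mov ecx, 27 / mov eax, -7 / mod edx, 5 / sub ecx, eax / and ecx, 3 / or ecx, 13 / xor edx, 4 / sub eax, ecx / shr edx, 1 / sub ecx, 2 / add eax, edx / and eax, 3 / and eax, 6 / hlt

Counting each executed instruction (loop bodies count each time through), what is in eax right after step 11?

after mov edx, 27: edx=27
after mov ecx, 27: ecx=27
after mov eax, -7: eax=-7
after mod edx, 5: edx=27%5=2
after sub ecx, eax: ecx=27-(-7)=34
after and ecx, 3: ecx=34&3=2
after or ecx, 13: ecx=2|13=15
after xor edx, 4: edx=2^4=6
after sub eax, ecx: eax=(-7)-15=-22
after shr edx, 1: edx=6>>1=3
after sub ecx, 2: ecx=15-2=13
After step 11: eax = -22.

-22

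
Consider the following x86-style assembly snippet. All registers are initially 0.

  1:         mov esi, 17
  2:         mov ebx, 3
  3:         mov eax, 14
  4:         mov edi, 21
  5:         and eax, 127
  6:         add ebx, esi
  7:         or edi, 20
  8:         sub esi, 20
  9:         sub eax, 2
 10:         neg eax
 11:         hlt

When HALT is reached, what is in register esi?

-3

mov esi, 17 → esi=17
mov ebx, 3 → ebx=3
mov eax, 14 → eax=14
mov edi, 21 → edi=21
and eax, 127 → eax=14&127=14
add ebx, esi → ebx=3+17=20
or edi, 20 → edi=21|20=21
sub esi, 20 → esi=17-20=-3
sub eax, 2 → eax=14-2=12
neg eax → eax=-(12)=-12
halt.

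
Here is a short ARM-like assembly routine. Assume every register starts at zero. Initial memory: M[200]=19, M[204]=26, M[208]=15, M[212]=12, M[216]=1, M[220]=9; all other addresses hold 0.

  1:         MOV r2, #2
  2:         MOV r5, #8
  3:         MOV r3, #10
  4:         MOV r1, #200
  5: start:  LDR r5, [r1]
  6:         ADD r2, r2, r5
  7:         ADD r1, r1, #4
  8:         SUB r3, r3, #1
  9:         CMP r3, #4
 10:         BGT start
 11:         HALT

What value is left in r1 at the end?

224

MOV r2, #2 → r2=2
MOV r5, #8 → r5=8
MOV r3, #10 → r3=10
MOV r1, #200 → r1=200
LDR r5, [r1] → r5=M[200]=19
ADD r2, r2, r5 → r2=2+19=21
ADD r1, r1, #4 → r1=200+4=204
SUB r3, r3, #1 → r3=10-1=9
CMP r3, #4  (cmp 9,4)
BGT start: taken
LDR r5, [r1] → r5=M[204]=26
ADD r2, r2, r5 → r2=21+26=47
ADD r1, r1, #4 → r1=204+4=208
SUB r3, r3, #1 → r3=9-1=8
CMP r3, #4  (cmp 8,4)
BGT start: taken
LDR r5, [r1] → r5=M[208]=15
ADD r2, r2, r5 → r2=47+15=62
ADD r1, r1, #4 → r1=208+4=212
SUB r3, r3, #1 → r3=8-1=7
CMP r3, #4  (cmp 7,4)
BGT start: taken
LDR r5, [r1] → r5=M[212]=12
ADD r2, r2, r5 → r2=62+12=74
ADD r1, r1, #4 → r1=212+4=216
SUB r3, r3, #1 → r3=7-1=6
CMP r3, #4  (cmp 6,4)
BGT start: taken
LDR r5, [r1] → r5=M[216]=1
ADD r2, r2, r5 → r2=74+1=75
ADD r1, r1, #4 → r1=216+4=220
SUB r3, r3, #1 → r3=6-1=5
CMP r3, #4  (cmp 5,4)
BGT start: taken
LDR r5, [r1] → r5=M[220]=9
ADD r2, r2, r5 → r2=75+9=84
ADD r1, r1, #4 → r1=220+4=224
SUB r3, r3, #1 → r3=5-1=4
CMP r3, #4  (cmp 4,4)
BGT start: not taken
halt.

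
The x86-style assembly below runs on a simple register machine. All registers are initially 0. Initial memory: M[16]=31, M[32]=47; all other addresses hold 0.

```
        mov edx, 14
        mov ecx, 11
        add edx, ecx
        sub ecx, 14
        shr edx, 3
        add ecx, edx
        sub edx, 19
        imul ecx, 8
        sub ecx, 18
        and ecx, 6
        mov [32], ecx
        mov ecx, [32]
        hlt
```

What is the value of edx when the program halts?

-16

after mov edx, 14: edx=14
after mov ecx, 11: ecx=11
after add edx, ecx: edx=14+11=25
after sub ecx, 14: ecx=11-14=-3
after shr edx, 3: edx=25>>3=3
after add ecx, edx: ecx=(-3)+3=0
after sub edx, 19: edx=3-19=-16
after imul ecx, 8: ecx=0*8=0
after sub ecx, 18: ecx=0-18=-18
after and ecx, 6: ecx=(-18)&6=6
mov [32], ecx → M[32]=6
after mov ecx, [32]: ecx=M[32]=6
halt.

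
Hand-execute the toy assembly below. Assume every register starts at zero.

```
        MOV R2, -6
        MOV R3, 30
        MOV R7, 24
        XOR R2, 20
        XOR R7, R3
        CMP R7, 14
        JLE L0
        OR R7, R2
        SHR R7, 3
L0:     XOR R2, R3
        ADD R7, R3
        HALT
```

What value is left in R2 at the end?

R2=-6
R3=30
R7=24
R2=(-6)^20=-18
R7=24^30=6
CMP R7, 14  (cmp 6,14)
JLE L0: taken
R2=(-18)^30=-16
R7=6+30=36
halt.

-16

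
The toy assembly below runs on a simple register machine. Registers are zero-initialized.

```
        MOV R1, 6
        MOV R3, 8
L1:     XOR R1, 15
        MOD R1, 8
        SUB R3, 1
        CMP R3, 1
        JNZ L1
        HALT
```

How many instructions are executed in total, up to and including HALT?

after MOV R1, 6: R1=6
after MOV R3, 8: R3=8
after XOR R1, 15: R1=6^15=9
after MOD R1, 8: R1=9%8=1
after SUB R3, 1: R3=8-1=7
CMP R3, 1  (cmp 7,1)
JNZ L1: taken
after XOR R1, 15: R1=1^15=14
after MOD R1, 8: R1=14%8=6
after SUB R3, 1: R3=7-1=6
CMP R3, 1  (cmp 6,1)
JNZ L1: taken
after XOR R1, 15: R1=6^15=9
after MOD R1, 8: R1=9%8=1
after SUB R3, 1: R3=6-1=5
CMP R3, 1  (cmp 5,1)
JNZ L1: taken
after XOR R1, 15: R1=1^15=14
after MOD R1, 8: R1=14%8=6
after SUB R3, 1: R3=5-1=4
CMP R3, 1  (cmp 4,1)
JNZ L1: taken
after XOR R1, 15: R1=6^15=9
after MOD R1, 8: R1=9%8=1
after SUB R3, 1: R3=4-1=3
CMP R3, 1  (cmp 3,1)
JNZ L1: taken
after XOR R1, 15: R1=1^15=14
after MOD R1, 8: R1=14%8=6
after SUB R3, 1: R3=3-1=2
CMP R3, 1  (cmp 2,1)
JNZ L1: taken
after XOR R1, 15: R1=6^15=9
after MOD R1, 8: R1=9%8=1
after SUB R3, 1: R3=2-1=1
CMP R3, 1  (cmp 1,1)
JNZ L1: not taken
halt.
Total executed instructions: 38.

38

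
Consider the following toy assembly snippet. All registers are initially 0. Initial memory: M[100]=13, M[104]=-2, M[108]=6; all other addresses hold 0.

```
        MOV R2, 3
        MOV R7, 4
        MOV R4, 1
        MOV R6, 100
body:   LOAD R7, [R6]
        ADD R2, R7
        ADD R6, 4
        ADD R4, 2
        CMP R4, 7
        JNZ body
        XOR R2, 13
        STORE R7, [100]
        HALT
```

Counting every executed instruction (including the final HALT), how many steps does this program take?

R2=3
R7=4
R4=1
R6=100
R7=M[100]=13
R2=3+13=16
R6=100+4=104
R4=1+2=3
CMP R4, 7  (cmp 3,7)
JNZ body: taken
R7=M[104]=-2
R2=16+(-2)=14
R6=104+4=108
R4=3+2=5
CMP R4, 7  (cmp 5,7)
JNZ body: taken
R7=M[108]=6
R2=14+6=20
R6=108+4=112
R4=5+2=7
CMP R4, 7  (cmp 7,7)
JNZ body: not taken
R2=20^13=25
STORE R7, [100] → M[100]=6
halt.
Total executed instructions: 25.

25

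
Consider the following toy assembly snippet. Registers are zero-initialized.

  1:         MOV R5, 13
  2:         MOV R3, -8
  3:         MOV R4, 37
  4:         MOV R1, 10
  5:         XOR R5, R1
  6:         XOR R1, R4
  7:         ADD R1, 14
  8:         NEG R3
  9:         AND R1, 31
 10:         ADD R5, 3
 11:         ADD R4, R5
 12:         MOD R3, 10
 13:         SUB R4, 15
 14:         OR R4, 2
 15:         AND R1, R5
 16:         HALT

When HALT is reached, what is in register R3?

R5=13
R3=-8
R4=37
R1=10
R5=13^10=7
R1=10^37=47
R1=47+14=61
R3=-(-8)=8
R1=61&31=29
R5=7+3=10
R4=37+10=47
R3=8%10=8
R4=47-15=32
R4=32|2=34
R1=29&10=8
halt.

8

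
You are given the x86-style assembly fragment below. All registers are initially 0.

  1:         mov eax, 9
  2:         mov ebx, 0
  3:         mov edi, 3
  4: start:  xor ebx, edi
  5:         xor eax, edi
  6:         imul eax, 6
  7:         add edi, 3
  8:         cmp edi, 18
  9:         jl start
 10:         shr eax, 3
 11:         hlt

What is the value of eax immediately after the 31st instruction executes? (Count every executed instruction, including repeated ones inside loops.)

eax=9
ebx=0
edi=3
ebx=0^3=3
eax=9^3=10
eax=10*6=60
edi=3+3=6
cmp edi, 18  (cmp 6,18)
jl start: taken
ebx=3^6=5
eax=60^6=58
eax=58*6=348
edi=6+3=9
cmp edi, 18  (cmp 9,18)
jl start: taken
ebx=5^9=12
eax=348^9=341
eax=341*6=2046
edi=9+3=12
cmp edi, 18  (cmp 12,18)
jl start: taken
ebx=12^12=0
eax=2046^12=2034
eax=2034*6=12204
edi=12+3=15
cmp edi, 18  (cmp 15,18)
jl start: taken
ebx=0^15=15
eax=12204^15=12195
eax=12195*6=73170
edi=15+3=18
After step 31: eax = 73170.

73170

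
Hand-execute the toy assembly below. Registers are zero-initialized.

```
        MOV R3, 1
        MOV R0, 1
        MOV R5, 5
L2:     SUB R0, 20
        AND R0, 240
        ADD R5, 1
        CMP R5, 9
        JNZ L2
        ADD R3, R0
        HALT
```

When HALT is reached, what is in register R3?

129

MOV R3, 1 → R3=1
MOV R0, 1 → R0=1
MOV R5, 5 → R5=5
SUB R0, 20 → R0=1-20=-19
AND R0, 240 → R0=(-19)&240=224
ADD R5, 1 → R5=5+1=6
CMP R5, 9  (cmp 6,9)
JNZ L2: taken
SUB R0, 20 → R0=224-20=204
AND R0, 240 → R0=204&240=192
ADD R5, 1 → R5=6+1=7
CMP R5, 9  (cmp 7,9)
JNZ L2: taken
SUB R0, 20 → R0=192-20=172
AND R0, 240 → R0=172&240=160
ADD R5, 1 → R5=7+1=8
CMP R5, 9  (cmp 8,9)
JNZ L2: taken
SUB R0, 20 → R0=160-20=140
AND R0, 240 → R0=140&240=128
ADD R5, 1 → R5=8+1=9
CMP R5, 9  (cmp 9,9)
JNZ L2: not taken
ADD R3, R0 → R3=1+128=129
halt.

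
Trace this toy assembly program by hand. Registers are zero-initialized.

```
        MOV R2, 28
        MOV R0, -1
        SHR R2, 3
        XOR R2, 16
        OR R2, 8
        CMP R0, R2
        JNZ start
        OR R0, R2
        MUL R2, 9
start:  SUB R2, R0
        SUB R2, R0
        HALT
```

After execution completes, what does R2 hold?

after MOV R2, 28: R2=28
after MOV R0, -1: R0=-1
after SHR R2, 3: R2=28>>3=3
after XOR R2, 16: R2=3^16=19
after OR R2, 8: R2=19|8=27
CMP R0, R2  (cmp -1,27)
JNZ start: taken
after SUB R2, R0: R2=27-(-1)=28
after SUB R2, R0: R2=28-(-1)=29
halt.

29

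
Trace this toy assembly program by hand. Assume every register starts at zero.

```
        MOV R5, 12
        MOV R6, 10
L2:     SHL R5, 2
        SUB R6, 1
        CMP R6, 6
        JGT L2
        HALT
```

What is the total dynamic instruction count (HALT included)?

after MOV R5, 12: R5=12
after MOV R6, 10: R6=10
after SHL R5, 2: R5=12<<2=48
after SUB R6, 1: R6=10-1=9
CMP R6, 6  (cmp 9,6)
JGT L2: taken
after SHL R5, 2: R5=48<<2=192
after SUB R6, 1: R6=9-1=8
CMP R6, 6  (cmp 8,6)
JGT L2: taken
after SHL R5, 2: R5=192<<2=768
after SUB R6, 1: R6=8-1=7
CMP R6, 6  (cmp 7,6)
JGT L2: taken
after SHL R5, 2: R5=768<<2=3072
after SUB R6, 1: R6=7-1=6
CMP R6, 6  (cmp 6,6)
JGT L2: not taken
halt.
Total executed instructions: 19.

19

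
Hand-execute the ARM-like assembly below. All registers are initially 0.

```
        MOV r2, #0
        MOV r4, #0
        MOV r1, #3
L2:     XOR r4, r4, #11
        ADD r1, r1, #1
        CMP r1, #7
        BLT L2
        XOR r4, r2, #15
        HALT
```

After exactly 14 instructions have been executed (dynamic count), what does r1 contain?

6

r2=0
r4=0
r1=3
r4=0^11=11
r1=3+1=4
CMP r1, #7  (cmp 4,7)
BLT L2: taken
r4=11^11=0
r1=4+1=5
CMP r1, #7  (cmp 5,7)
BLT L2: taken
r4=0^11=11
r1=5+1=6
CMP r1, #7  (cmp 6,7)
After step 14: r1 = 6.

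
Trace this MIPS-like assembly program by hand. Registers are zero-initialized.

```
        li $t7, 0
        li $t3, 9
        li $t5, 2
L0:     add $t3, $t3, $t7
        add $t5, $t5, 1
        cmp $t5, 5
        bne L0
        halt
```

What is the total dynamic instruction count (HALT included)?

li $t7, 0 → $t7=0
li $t3, 9 → $t3=9
li $t5, 2 → $t5=2
add $t3, $t3, $t7 → $t3=9+0=9
add $t5, $t5, 1 → $t5=2+1=3
cmp $t5, 5  (cmp 3,5)
bne L0: taken
add $t3, $t3, $t7 → $t3=9+0=9
add $t5, $t5, 1 → $t5=3+1=4
cmp $t5, 5  (cmp 4,5)
bne L0: taken
add $t3, $t3, $t7 → $t3=9+0=9
add $t5, $t5, 1 → $t5=4+1=5
cmp $t5, 5  (cmp 5,5)
bne L0: not taken
halt.
Total executed instructions: 16.

16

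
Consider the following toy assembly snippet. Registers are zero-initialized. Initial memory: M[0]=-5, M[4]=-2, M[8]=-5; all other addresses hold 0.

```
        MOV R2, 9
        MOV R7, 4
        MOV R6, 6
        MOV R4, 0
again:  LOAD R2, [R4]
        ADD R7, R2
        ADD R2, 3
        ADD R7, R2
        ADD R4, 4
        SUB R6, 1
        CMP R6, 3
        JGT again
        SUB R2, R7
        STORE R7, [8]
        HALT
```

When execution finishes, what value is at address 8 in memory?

-11

MOV R2, 9 → R2=9
MOV R7, 4 → R7=4
MOV R6, 6 → R6=6
MOV R4, 0 → R4=0
LOAD R2, [R4] → R2=M[0]=-5
ADD R7, R2 → R7=4+(-5)=-1
ADD R2, 3 → R2=(-5)+3=-2
ADD R7, R2 → R7=(-1)+(-2)=-3
ADD R4, 4 → R4=0+4=4
SUB R6, 1 → R6=6-1=5
CMP R6, 3  (cmp 5,3)
JGT again: taken
LOAD R2, [R4] → R2=M[4]=-2
ADD R7, R2 → R7=(-3)+(-2)=-5
ADD R2, 3 → R2=(-2)+3=1
ADD R7, R2 → R7=(-5)+1=-4
ADD R4, 4 → R4=4+4=8
SUB R6, 1 → R6=5-1=4
CMP R6, 3  (cmp 4,3)
JGT again: taken
LOAD R2, [R4] → R2=M[8]=-5
ADD R7, R2 → R7=(-4)+(-5)=-9
ADD R2, 3 → R2=(-5)+3=-2
ADD R7, R2 → R7=(-9)+(-2)=-11
ADD R4, 4 → R4=8+4=12
SUB R6, 1 → R6=4-1=3
CMP R6, 3  (cmp 3,3)
JGT again: not taken
SUB R2, R7 → R2=(-2)-(-11)=9
STORE R7, [8] → M[8]=-11
halt.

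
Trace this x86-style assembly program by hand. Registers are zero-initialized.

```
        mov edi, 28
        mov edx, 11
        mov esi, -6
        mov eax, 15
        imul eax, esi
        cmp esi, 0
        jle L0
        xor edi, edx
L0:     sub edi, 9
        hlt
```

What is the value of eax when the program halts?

after mov edi, 28: edi=28
after mov edx, 11: edx=11
after mov esi, -6: esi=-6
after mov eax, 15: eax=15
after imul eax, esi: eax=15*(-6)=-90
cmp esi, 0  (cmp -6,0)
jle L0: taken
after sub edi, 9: edi=28-9=19
halt.

-90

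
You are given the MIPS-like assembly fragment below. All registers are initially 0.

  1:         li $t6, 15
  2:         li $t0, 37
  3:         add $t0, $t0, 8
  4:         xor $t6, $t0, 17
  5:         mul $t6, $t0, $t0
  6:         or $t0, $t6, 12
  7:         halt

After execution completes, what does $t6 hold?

2025

li $t6, 15 → $t6=15
li $t0, 37 → $t0=37
add $t0, $t0, 8 → $t0=37+8=45
xor $t6, $t0, 17 → $t6=45^17=60
mul $t6, $t0, $t0 → $t6=45*45=2025
or $t0, $t6, 12 → $t0=2025|12=2029
halt.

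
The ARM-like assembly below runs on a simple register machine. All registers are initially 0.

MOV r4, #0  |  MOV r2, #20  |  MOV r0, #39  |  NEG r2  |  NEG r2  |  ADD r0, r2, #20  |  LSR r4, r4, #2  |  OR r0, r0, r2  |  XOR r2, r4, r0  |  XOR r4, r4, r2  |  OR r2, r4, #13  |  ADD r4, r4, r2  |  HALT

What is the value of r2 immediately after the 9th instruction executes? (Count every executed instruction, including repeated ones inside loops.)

MOV r4, #0 → r4=0
MOV r2, #20 → r2=20
MOV r0, #39 → r0=39
NEG r2 → r2=-(20)=-20
NEG r2 → r2=-(-20)=20
ADD r0, r2, #20 → r0=20+20=40
LSR r4, r4, #2 → r4=0>>2=0
OR r0, r0, r2 → r0=40|20=60
XOR r2, r4, r0 → r2=0^60=60
After step 9: r2 = 60.

60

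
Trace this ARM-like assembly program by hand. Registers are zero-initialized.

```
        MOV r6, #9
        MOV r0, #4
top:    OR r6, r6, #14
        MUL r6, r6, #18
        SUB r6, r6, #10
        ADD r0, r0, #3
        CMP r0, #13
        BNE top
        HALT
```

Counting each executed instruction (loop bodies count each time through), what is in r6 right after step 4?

MOV r6, #9 → r6=9
MOV r0, #4 → r0=4
OR r6, r6, #14 → r6=9|14=15
MUL r6, r6, #18 → r6=15*18=270
After step 4: r6 = 270.

270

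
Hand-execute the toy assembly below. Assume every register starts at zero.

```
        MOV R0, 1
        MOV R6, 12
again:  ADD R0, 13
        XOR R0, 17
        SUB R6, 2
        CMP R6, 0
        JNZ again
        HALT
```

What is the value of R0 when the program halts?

181

R0=1
R6=12
R0=1+13=14
R0=14^17=31
R6=12-2=10
CMP R6, 0  (cmp 10,0)
JNZ again: taken
R0=31+13=44
R0=44^17=61
R6=10-2=8
CMP R6, 0  (cmp 8,0)
JNZ again: taken
R0=61+13=74
R0=74^17=91
R6=8-2=6
CMP R6, 0  (cmp 6,0)
JNZ again: taken
R0=91+13=104
R0=104^17=121
R6=6-2=4
CMP R6, 0  (cmp 4,0)
JNZ again: taken
R0=121+13=134
R0=134^17=151
R6=4-2=2
CMP R6, 0  (cmp 2,0)
JNZ again: taken
R0=151+13=164
R0=164^17=181
R6=2-2=0
CMP R6, 0  (cmp 0,0)
JNZ again: not taken
halt.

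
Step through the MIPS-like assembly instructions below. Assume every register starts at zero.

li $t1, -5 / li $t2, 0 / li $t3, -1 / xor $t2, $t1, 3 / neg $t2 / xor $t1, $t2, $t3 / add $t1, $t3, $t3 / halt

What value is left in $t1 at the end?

li $t1, -5 → $t1=-5
li $t2, 0 → $t2=0
li $t3, -1 → $t3=-1
xor $t2, $t1, 3 → $t2=(-5)^3=-8
neg $t2 → $t2=-(-8)=8
xor $t1, $t2, $t3 → $t1=8^(-1)=-9
add $t1, $t3, $t3 → $t1=(-1)+(-1)=-2
halt.

-2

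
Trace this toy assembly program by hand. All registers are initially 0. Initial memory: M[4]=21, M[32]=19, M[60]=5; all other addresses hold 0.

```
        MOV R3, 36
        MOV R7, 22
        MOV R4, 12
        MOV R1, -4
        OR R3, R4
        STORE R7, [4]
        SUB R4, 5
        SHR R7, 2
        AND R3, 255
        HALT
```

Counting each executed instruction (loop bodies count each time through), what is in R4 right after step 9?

R3=36
R7=22
R4=12
R1=-4
R3=36|12=44
STORE R7, [4] → M[4]=22
R4=12-5=7
R7=22>>2=5
R3=44&255=44
After step 9: R4 = 7.

7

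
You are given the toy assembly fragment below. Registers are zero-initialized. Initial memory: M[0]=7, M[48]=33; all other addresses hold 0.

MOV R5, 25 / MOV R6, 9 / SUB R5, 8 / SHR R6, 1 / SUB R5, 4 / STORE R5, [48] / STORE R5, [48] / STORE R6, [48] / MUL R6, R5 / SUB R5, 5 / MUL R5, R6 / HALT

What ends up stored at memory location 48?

4

R5=25
R6=9
R5=25-8=17
R6=9>>1=4
R5=17-4=13
STORE R5, [48] → M[48]=13
STORE R5, [48] → M[48]=13
STORE R6, [48] → M[48]=4
R6=4*13=52
R5=13-5=8
R5=8*52=416
halt.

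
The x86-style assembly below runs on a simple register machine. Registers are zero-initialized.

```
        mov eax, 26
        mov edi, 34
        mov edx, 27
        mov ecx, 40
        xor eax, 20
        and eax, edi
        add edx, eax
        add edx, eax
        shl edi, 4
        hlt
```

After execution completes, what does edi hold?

544

eax=26
edi=34
edx=27
ecx=40
eax=26^20=14
eax=14&34=2
edx=27+2=29
edx=29+2=31
edi=34<<4=544
halt.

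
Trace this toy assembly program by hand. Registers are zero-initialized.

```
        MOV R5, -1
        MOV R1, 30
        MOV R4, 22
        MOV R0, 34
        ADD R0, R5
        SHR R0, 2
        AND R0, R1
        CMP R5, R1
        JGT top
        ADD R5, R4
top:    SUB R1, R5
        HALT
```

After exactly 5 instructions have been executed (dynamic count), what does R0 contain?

after MOV R5, -1: R5=-1
after MOV R1, 30: R1=30
after MOV R4, 22: R4=22
after MOV R0, 34: R0=34
after ADD R0, R5: R0=34+(-1)=33
After step 5: R0 = 33.

33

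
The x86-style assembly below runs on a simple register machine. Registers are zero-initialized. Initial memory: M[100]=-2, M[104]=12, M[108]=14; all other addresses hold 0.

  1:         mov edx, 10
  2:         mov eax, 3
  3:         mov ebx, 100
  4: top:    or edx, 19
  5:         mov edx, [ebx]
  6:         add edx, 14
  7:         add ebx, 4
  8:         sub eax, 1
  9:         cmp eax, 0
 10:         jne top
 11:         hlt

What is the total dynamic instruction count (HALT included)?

25

mov edx, 10 → edx=10
mov eax, 3 → eax=3
mov ebx, 100 → ebx=100
or edx, 19 → edx=10|19=27
mov edx, [ebx] → edx=M[100]=-2
add edx, 14 → edx=(-2)+14=12
add ebx, 4 → ebx=100+4=104
sub eax, 1 → eax=3-1=2
cmp eax, 0  (cmp 2,0)
jne top: taken
or edx, 19 → edx=12|19=31
mov edx, [ebx] → edx=M[104]=12
add edx, 14 → edx=12+14=26
add ebx, 4 → ebx=104+4=108
sub eax, 1 → eax=2-1=1
cmp eax, 0  (cmp 1,0)
jne top: taken
or edx, 19 → edx=26|19=27
mov edx, [ebx] → edx=M[108]=14
add edx, 14 → edx=14+14=28
add ebx, 4 → ebx=108+4=112
sub eax, 1 → eax=1-1=0
cmp eax, 0  (cmp 0,0)
jne top: not taken
halt.
Total executed instructions: 25.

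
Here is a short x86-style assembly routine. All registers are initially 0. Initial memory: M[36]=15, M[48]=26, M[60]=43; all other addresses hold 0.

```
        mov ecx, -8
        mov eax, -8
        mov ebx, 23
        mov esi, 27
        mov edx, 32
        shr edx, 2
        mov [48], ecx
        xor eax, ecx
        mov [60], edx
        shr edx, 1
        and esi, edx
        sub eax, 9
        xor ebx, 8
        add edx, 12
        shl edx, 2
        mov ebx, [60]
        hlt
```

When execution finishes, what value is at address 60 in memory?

after mov ecx, -8: ecx=-8
after mov eax, -8: eax=-8
after mov ebx, 23: ebx=23
after mov esi, 27: esi=27
after mov edx, 32: edx=32
after shr edx, 2: edx=32>>2=8
mov [48], ecx → M[48]=-8
after xor eax, ecx: eax=(-8)^(-8)=0
mov [60], edx → M[60]=8
after shr edx, 1: edx=8>>1=4
after and esi, edx: esi=27&4=0
after sub eax, 9: eax=0-9=-9
after xor ebx, 8: ebx=23^8=31
after add edx, 12: edx=4+12=16
after shl edx, 2: edx=16<<2=64
after mov ebx, [60]: ebx=M[60]=8
halt.

8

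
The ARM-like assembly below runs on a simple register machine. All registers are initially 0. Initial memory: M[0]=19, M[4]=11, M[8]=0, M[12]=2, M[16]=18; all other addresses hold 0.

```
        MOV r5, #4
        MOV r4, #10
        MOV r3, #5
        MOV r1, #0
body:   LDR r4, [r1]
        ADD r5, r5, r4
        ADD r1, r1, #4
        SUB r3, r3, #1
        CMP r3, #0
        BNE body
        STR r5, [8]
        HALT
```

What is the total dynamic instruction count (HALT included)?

36

after MOV r5, #4: r5=4
after MOV r4, #10: r4=10
after MOV r3, #5: r3=5
after MOV r1, #0: r1=0
after LDR r4, [r1]: r4=M[0]=19
after ADD r5, r5, r4: r5=4+19=23
after ADD r1, r1, #4: r1=0+4=4
after SUB r3, r3, #1: r3=5-1=4
CMP r3, #0  (cmp 4,0)
BNE body: taken
after LDR r4, [r1]: r4=M[4]=11
after ADD r5, r5, r4: r5=23+11=34
after ADD r1, r1, #4: r1=4+4=8
after SUB r3, r3, #1: r3=4-1=3
CMP r3, #0  (cmp 3,0)
BNE body: taken
after LDR r4, [r1]: r4=M[8]=0
after ADD r5, r5, r4: r5=34+0=34
after ADD r1, r1, #4: r1=8+4=12
after SUB r3, r3, #1: r3=3-1=2
CMP r3, #0  (cmp 2,0)
BNE body: taken
after LDR r4, [r1]: r4=M[12]=2
after ADD r5, r5, r4: r5=34+2=36
after ADD r1, r1, #4: r1=12+4=16
after SUB r3, r3, #1: r3=2-1=1
CMP r3, #0  (cmp 1,0)
BNE body: taken
after LDR r4, [r1]: r4=M[16]=18
after ADD r5, r5, r4: r5=36+18=54
after ADD r1, r1, #4: r1=16+4=20
after SUB r3, r3, #1: r3=1-1=0
CMP r3, #0  (cmp 0,0)
BNE body: not taken
STR r5, [8] → M[8]=54
halt.
Total executed instructions: 36.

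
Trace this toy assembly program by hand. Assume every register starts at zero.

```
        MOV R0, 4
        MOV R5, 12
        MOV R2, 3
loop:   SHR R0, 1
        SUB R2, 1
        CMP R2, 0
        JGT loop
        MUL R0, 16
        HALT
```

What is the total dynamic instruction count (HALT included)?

MOV R0, 4 → R0=4
MOV R5, 12 → R5=12
MOV R2, 3 → R2=3
SHR R0, 1 → R0=4>>1=2
SUB R2, 1 → R2=3-1=2
CMP R2, 0  (cmp 2,0)
JGT loop: taken
SHR R0, 1 → R0=2>>1=1
SUB R2, 1 → R2=2-1=1
CMP R2, 0  (cmp 1,0)
JGT loop: taken
SHR R0, 1 → R0=1>>1=0
SUB R2, 1 → R2=1-1=0
CMP R2, 0  (cmp 0,0)
JGT loop: not taken
MUL R0, 16 → R0=0*16=0
halt.
Total executed instructions: 17.

17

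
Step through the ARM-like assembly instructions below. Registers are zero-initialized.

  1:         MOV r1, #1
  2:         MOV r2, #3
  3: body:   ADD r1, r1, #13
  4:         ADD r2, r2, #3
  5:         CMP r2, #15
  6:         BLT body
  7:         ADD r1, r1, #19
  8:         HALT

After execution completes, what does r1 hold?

72

after MOV r1, #1: r1=1
after MOV r2, #3: r2=3
after ADD r1, r1, #13: r1=1+13=14
after ADD r2, r2, #3: r2=3+3=6
CMP r2, #15  (cmp 6,15)
BLT body: taken
after ADD r1, r1, #13: r1=14+13=27
after ADD r2, r2, #3: r2=6+3=9
CMP r2, #15  (cmp 9,15)
BLT body: taken
after ADD r1, r1, #13: r1=27+13=40
after ADD r2, r2, #3: r2=9+3=12
CMP r2, #15  (cmp 12,15)
BLT body: taken
after ADD r1, r1, #13: r1=40+13=53
after ADD r2, r2, #3: r2=12+3=15
CMP r2, #15  (cmp 15,15)
BLT body: not taken
after ADD r1, r1, #19: r1=53+19=72
halt.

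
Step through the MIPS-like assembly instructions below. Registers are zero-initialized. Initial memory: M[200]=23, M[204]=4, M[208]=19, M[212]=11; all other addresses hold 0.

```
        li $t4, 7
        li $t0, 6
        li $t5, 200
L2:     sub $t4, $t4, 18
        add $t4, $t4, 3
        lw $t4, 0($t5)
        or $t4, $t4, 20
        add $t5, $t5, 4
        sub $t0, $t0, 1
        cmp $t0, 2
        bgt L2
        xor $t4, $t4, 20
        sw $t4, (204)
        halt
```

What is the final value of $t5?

$t4=7
$t0=6
$t5=200
$t4=7-18=-11
$t4=(-11)+3=-8
$t4=M[200]=23
$t4=23|20=23
$t5=200+4=204
$t0=6-1=5
cmp $t0, 2  (cmp 5,2)
bgt L2: taken
$t4=23-18=5
$t4=5+3=8
$t4=M[204]=4
$t4=4|20=20
$t5=204+4=208
$t0=5-1=4
cmp $t0, 2  (cmp 4,2)
bgt L2: taken
$t4=20-18=2
$t4=2+3=5
$t4=M[208]=19
$t4=19|20=23
$t5=208+4=212
$t0=4-1=3
cmp $t0, 2  (cmp 3,2)
bgt L2: taken
$t4=23-18=5
$t4=5+3=8
$t4=M[212]=11
$t4=11|20=31
$t5=212+4=216
$t0=3-1=2
cmp $t0, 2  (cmp 2,2)
bgt L2: not taken
$t4=31^20=11
sw $t4, (204) → M[204]=11
halt.

216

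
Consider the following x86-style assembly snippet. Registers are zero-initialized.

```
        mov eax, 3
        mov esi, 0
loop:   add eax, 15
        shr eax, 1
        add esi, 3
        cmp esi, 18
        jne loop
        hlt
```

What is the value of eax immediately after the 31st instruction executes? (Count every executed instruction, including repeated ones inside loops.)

mov eax, 3 → eax=3
mov esi, 0 → esi=0
add eax, 15 → eax=3+15=18
shr eax, 1 → eax=18>>1=9
add esi, 3 → esi=0+3=3
cmp esi, 18  (cmp 3,18)
jne loop: taken
add eax, 15 → eax=9+15=24
shr eax, 1 → eax=24>>1=12
add esi, 3 → esi=3+3=6
cmp esi, 18  (cmp 6,18)
jne loop: taken
add eax, 15 → eax=12+15=27
shr eax, 1 → eax=27>>1=13
add esi, 3 → esi=6+3=9
cmp esi, 18  (cmp 9,18)
jne loop: taken
add eax, 15 → eax=13+15=28
shr eax, 1 → eax=28>>1=14
add esi, 3 → esi=9+3=12
cmp esi, 18  (cmp 12,18)
jne loop: taken
add eax, 15 → eax=14+15=29
shr eax, 1 → eax=29>>1=14
add esi, 3 → esi=12+3=15
cmp esi, 18  (cmp 15,18)
jne loop: taken
add eax, 15 → eax=14+15=29
shr eax, 1 → eax=29>>1=14
add esi, 3 → esi=15+3=18
cmp esi, 18  (cmp 18,18)
After step 31: eax = 14.

14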